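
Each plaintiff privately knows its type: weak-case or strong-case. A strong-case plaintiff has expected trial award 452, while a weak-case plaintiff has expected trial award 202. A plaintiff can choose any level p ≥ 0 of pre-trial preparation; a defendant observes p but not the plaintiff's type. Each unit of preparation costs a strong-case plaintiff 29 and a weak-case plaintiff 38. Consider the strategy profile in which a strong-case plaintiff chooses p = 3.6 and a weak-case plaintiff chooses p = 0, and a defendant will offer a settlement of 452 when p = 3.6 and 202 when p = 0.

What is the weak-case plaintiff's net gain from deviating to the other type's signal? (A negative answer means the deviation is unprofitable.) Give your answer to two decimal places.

Playing p = 0 the weak-case plaintiff receives 202.
Deviating to p = 3.6 brings payment 452 at cost 38 × 3.6 = 136.8, netting 315.2.
Gain from deviating: 315.2 − 202 = 113.20.
The gain is positive, so the weak-case type's incentive-compatibility constraint is violated — this profile is not a separating equilibrium.

113.20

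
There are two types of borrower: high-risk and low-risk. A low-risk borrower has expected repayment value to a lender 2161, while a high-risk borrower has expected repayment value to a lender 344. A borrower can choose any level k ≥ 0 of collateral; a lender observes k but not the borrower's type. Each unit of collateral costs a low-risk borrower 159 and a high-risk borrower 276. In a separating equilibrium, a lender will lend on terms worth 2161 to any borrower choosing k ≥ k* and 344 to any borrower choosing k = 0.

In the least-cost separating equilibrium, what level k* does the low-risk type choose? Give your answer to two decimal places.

6.58

A high-risk borrower choosing k = 0 receives 344.
Imitating at k* instead would pay 2161 at cost 276·k*, netting 2161 − 276·k*.
Indifference: 344 = 2161 − 276·k*, so k* = (2161 − 344) / 276 ≈ 6.58.
This is the high-risk type's binding incentive-compatibility constraint; any k ≥ 6.58 sustains separation on that side.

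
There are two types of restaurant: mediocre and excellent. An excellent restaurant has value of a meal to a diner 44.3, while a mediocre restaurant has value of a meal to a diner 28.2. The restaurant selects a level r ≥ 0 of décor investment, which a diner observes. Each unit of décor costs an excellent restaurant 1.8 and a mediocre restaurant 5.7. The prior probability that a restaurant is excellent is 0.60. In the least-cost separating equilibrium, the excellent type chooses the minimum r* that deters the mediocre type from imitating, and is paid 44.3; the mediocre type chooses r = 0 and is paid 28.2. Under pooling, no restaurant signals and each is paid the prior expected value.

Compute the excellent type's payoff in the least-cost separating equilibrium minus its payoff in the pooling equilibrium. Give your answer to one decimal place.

1.4

Least-cost separating signal: r* solves 28.2 = 44.3 − 5.7·r*, so r* = (44.3 − 28.2)/5.7 ≈ 2.8246.
Excellent type's separating payoff: 44.3 − 1.8 × r* = 44.3 − 1.8 × (44.3 − 28.2)/5.7 = 44.3 − 28.98/5.7 ≈ 39.216.
Pooling payoff: 0.60 × 44.3 + 0.40 × 28.2 = 37.86.
Difference: 39.216 − 37.86 = 1.356, i.e. 1.4 to one decimal place.
The excellent type prefers to separate.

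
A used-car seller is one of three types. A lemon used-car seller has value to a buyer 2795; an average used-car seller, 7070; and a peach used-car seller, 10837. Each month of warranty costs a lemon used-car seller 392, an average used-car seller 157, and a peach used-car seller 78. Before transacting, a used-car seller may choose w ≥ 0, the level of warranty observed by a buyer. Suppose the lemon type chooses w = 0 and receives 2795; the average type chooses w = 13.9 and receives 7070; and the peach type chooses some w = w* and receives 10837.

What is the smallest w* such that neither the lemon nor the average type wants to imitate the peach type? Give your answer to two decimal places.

37.89

Lemon type (on-path payoff 2795) won't mimic when 2795 ≥ 10837 − 392·w*, i.e. w* ≥ 20.52.
Average type (on-path payoff 7070 − 157×13.9 = 4887.7) won't mimic when 4887.7 ≥ 10837 − 157·w*, i.e. w* ≥ 37.89.
Both must hold, so w* = max(20.52, 37.89) = 37.89. The average type's constraint binds.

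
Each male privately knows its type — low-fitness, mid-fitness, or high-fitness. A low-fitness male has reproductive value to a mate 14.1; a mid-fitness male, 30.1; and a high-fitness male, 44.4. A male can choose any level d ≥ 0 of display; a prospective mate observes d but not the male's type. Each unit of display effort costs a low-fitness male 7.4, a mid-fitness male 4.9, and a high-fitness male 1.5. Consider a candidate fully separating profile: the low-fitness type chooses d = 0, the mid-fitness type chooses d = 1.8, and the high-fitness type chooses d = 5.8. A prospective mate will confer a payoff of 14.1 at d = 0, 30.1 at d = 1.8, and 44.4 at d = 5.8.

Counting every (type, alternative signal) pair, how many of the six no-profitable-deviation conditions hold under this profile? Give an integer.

Mid-fitness (own payoff 30.1 − 4.9×1.8 = 21.28): to d=0 gives 14.1 → no gain ✓; to d=5.8 gives 44.4 − 4.9×5.8 = 15.98 → no gain ✓.
High-fitness (own payoff 44.4 − 1.5×5.8 = 35.7): to d=0 gives 14.1 → no gain ✓; to d=1.8 gives 30.1 − 1.5×1.8 = 27.4 → no gain ✓.
Low-fitness (own payoff 14.1): to d=1.8 gives 30.1 − 7.4×1.8 = 16.78 → profitable ✗; to d=5.8 gives 44.4 − 7.4×5.8 = 1.48 → no gain ✓.
5 of the 6 constraints hold; not an equilibrium.

5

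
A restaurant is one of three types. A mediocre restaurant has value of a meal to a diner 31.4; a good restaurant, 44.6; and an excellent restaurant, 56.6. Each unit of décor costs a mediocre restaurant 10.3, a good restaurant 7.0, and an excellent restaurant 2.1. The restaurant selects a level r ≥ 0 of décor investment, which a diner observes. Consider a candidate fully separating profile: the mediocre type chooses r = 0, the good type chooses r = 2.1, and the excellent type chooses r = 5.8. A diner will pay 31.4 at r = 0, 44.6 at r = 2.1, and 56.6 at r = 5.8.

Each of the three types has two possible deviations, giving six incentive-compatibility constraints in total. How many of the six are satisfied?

5

Mediocre (own payoff 31.4): to r=2.1 gives 44.6 − 10.3×2.1 = 22.97 → no gain ✓; to r=5.8 gives 56.6 − 10.3×5.8 = -3.14 → no gain ✓.
Excellent (own payoff 56.6 − 2.1×5.8 = 44.42): to r=0 gives 31.4 → no gain ✓; to r=2.1 gives 44.6 − 2.1×2.1 = 40.19 → no gain ✓.
Good (own payoff 44.6 − 7.0×2.1 = 29.9): to r=0 gives 31.4 → profitable ✗; to r=5.8 gives 56.6 − 7.0×5.8 = 16 → no gain ✓.
5 of the 6 constraints hold; not an equilibrium.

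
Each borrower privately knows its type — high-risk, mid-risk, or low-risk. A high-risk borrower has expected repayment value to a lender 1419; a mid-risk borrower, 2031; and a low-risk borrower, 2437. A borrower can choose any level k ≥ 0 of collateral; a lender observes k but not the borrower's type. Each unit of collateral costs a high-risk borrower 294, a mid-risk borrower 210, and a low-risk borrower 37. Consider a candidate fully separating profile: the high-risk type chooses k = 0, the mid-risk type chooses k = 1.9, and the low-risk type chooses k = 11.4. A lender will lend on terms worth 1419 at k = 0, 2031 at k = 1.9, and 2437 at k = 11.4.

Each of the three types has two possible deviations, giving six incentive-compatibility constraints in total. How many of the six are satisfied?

5

Low-risk (own payoff 2437 − 37×11.4 = 2015.2): to k=0 gives 1419 → no gain ✓; to k=1.9 gives 2031 − 37×1.9 = 1960.7 → no gain ✓.
Mid-risk (own payoff 2031 − 210×1.9 = 1632): to k=0 gives 1419 → no gain ✓; to k=11.4 gives 2437 − 210×11.4 = 43 → no gain ✓.
High-risk (own payoff 1419): to k=1.9 gives 2031 − 294×1.9 = 1472.4 → profitable ✗; to k=11.4 gives 2437 − 294×11.4 = -914.6 → no gain ✓.
5 of the 6 constraints hold; not an equilibrium.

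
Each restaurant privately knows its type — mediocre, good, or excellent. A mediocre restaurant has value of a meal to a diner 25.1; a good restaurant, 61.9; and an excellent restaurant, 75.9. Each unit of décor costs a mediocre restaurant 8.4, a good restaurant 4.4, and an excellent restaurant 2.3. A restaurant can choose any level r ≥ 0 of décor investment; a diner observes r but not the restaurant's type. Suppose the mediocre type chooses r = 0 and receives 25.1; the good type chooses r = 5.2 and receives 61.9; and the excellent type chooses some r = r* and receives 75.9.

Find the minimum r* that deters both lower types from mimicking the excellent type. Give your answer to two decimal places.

Good type (on-path payoff 61.9 − 4.4×5.2 = 39.02) won't mimic when 39.02 ≥ 75.9 − 4.4·r*, i.e. r* ≥ 8.38.
Mediocre type (on-path payoff 25.1) won't mimic when 25.1 ≥ 75.9 − 8.4·r*, i.e. r* ≥ 6.05.
Both must hold, so r* = max(6.05, 8.38) = 8.38. The good type's constraint binds.

8.38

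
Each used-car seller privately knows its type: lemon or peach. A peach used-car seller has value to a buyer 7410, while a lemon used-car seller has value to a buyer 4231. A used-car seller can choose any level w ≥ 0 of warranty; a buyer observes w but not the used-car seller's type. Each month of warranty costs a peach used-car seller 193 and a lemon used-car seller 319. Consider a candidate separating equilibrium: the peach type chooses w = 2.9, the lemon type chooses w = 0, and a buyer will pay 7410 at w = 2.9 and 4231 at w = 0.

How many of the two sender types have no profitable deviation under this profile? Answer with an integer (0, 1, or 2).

Lemon type: stay at 0 → 4231; mimic → 7410 − 319 × 2.9 = 6484.9. IC fails (4231 < 6484.9).
Peach type: signal → 7410 − 193 × 2.9 = 6850.3; deviate to 0 → 4231. IC holds (6850.3 ≥ 4231).
1 of 2 constraints hold, so this profile is not an equilibrium.

1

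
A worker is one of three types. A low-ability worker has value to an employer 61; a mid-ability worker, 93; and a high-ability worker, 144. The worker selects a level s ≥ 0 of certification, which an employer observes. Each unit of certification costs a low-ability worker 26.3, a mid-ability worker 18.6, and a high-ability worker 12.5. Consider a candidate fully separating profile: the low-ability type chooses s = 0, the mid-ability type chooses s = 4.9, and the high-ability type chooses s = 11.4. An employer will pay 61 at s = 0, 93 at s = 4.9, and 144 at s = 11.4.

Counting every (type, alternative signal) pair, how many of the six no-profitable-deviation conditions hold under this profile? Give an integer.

3

Mid-ability (own payoff 93 − 18.6×4.9 = 1.86): to s=0 gives 61 → profitable ✗; to s=11.4 gives 144 − 18.6×11.4 = -68.04 → no gain ✓.
Low-ability (own payoff 61): to s=4.9 gives 93 − 26.3×4.9 = -35.87 → no gain ✓; to s=11.4 gives 144 − 26.3×11.4 = -155.82 → no gain ✓.
High-ability (own payoff 144 − 12.5×11.4 = 1.5): to s=0 gives 61 → profitable ✗; to s=4.9 gives 93 − 12.5×4.9 = 31.75 → profitable ✗.
3 of the 6 constraints hold; not an equilibrium.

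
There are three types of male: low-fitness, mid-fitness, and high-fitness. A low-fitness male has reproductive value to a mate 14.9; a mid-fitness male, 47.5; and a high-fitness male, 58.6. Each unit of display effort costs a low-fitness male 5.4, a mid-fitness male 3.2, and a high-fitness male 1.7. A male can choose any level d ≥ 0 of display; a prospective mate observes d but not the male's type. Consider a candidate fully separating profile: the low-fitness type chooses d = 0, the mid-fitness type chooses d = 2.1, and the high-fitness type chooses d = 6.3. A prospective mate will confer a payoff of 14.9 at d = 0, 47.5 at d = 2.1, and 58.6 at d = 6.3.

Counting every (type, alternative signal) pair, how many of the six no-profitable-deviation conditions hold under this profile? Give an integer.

Mid-fitness (own payoff 47.5 − 3.2×2.1 = 40.78): to d=0 gives 14.9 → no gain ✓; to d=6.3 gives 58.6 − 3.2×6.3 = 38.44 → no gain ✓.
High-fitness (own payoff 58.6 − 1.7×6.3 = 47.89): to d=0 gives 14.9 → no gain ✓; to d=2.1 gives 47.5 − 1.7×2.1 = 43.93 → no gain ✓.
Low-fitness (own payoff 14.9): to d=2.1 gives 47.5 − 5.4×2.1 = 36.16 → profitable ✗; to d=6.3 gives 58.6 − 5.4×6.3 = 24.58 → profitable ✗.
4 of the 6 constraints hold; not an equilibrium.

4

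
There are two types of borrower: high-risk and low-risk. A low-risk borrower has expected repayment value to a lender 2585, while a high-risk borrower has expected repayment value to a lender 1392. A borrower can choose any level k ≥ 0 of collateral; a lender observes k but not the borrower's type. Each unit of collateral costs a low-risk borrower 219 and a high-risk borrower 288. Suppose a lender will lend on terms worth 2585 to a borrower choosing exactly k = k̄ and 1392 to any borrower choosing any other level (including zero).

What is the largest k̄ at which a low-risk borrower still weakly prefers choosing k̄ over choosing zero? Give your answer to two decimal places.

5.45

Choosing k̄ yields the low-risk type 2585 − 219·k̄; choosing zero yields 1392.
The low-risk type is indifferent at 2585 − 219·k̄ = 1392, i.e. k̄ = (2585 − 1392) / 219 ≈ 5.45.
For any k̄ above 5.45 the low-risk type would rather pool at zero, so separation collapses.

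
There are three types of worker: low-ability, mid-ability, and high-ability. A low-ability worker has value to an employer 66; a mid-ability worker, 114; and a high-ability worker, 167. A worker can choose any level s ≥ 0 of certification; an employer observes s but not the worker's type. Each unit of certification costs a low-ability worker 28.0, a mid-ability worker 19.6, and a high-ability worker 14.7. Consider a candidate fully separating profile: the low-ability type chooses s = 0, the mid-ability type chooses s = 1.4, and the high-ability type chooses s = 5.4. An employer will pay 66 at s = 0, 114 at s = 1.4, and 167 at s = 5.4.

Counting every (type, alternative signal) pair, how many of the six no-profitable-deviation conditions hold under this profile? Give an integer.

4

Mid-ability (own payoff 114 − 19.6×1.4 = 86.56): to s=0 gives 66 → no gain ✓; to s=5.4 gives 167 − 19.6×5.4 = 61.16 → no gain ✓.
Low-ability (own payoff 66): to s=1.4 gives 114 − 28.0×1.4 = 74.8 → profitable ✗; to s=5.4 gives 167 − 28.0×5.4 = 15.8 → no gain ✓.
High-ability (own payoff 167 − 14.7×5.4 = 87.62): to s=0 gives 66 → no gain ✓; to s=1.4 gives 114 − 14.7×1.4 = 93.42 → profitable ✗.
4 of the 6 constraints hold; not an equilibrium.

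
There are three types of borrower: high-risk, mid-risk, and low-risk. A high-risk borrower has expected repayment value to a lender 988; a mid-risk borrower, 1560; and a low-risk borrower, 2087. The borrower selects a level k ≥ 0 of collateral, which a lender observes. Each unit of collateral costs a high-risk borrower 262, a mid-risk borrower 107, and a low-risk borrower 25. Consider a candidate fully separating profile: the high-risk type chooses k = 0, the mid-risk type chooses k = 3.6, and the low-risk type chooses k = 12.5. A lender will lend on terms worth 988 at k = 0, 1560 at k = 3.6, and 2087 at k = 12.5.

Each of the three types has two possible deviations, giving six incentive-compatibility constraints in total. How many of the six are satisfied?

Low-risk (own payoff 2087 − 25×12.5 = 1774.5): to k=0 gives 988 → no gain ✓; to k=3.6 gives 1560 − 25×3.6 = 1470 → no gain ✓.
Mid-risk (own payoff 1560 − 107×3.6 = 1174.8): to k=0 gives 988 → no gain ✓; to k=12.5 gives 2087 − 107×12.5 = 749.5 → no gain ✓.
High-risk (own payoff 988): to k=3.6 gives 1560 − 262×3.6 = 616.8 → no gain ✓; to k=12.5 gives 2087 − 262×12.5 = -1188 → no gain ✓.
6 of the 6 constraints hold; this profile is a separating equilibrium.

6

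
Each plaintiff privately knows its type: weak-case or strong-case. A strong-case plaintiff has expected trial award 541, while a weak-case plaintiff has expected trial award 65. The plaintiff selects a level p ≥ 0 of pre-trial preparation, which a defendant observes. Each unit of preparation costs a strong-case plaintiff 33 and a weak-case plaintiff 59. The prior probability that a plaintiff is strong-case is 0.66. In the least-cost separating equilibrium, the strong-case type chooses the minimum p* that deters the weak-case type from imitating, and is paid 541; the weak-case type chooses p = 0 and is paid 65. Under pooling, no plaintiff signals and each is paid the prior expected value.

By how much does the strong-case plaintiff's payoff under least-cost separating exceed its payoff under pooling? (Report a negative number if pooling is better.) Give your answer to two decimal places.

-104.40

Least-cost separating signal: p* solves 65 = 541 − 59·p*, so p* = (541 − 65)/59 ≈ 8.0678.
Strong-case type's separating payoff: 541 − 33 × p* = 541 − 33 × (541 − 65)/59 = 541 − 15708/59 ≈ 274.7627.
Pooling payoff: 0.66 × 541 + 0.34 × 65 = 379.16.
Difference: 274.7627 − 379.16 = -104.3973, i.e. -104.40 to two decimal places.
The strong-case type would prefer the pooling outcome.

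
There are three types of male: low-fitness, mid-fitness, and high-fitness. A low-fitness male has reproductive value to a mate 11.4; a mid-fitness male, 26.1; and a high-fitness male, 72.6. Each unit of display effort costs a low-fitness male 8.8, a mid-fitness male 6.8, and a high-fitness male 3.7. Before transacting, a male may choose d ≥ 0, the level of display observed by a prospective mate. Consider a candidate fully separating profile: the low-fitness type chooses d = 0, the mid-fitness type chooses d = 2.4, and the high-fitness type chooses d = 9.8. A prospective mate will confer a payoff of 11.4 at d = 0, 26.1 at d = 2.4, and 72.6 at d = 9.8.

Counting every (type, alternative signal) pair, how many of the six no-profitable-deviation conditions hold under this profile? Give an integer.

Mid-fitness (own payoff 26.1 − 6.8×2.4 = 9.78): to d=0 gives 11.4 → profitable ✗; to d=9.8 gives 72.6 − 6.8×9.8 = 5.96 → no gain ✓.
Low-fitness (own payoff 11.4): to d=2.4 gives 26.1 − 8.8×2.4 = 4.98 → no gain ✓; to d=9.8 gives 72.6 − 8.8×9.8 = -13.64 → no gain ✓.
High-fitness (own payoff 72.6 − 3.7×9.8 = 36.34): to d=0 gives 11.4 → no gain ✓; to d=2.4 gives 26.1 − 3.7×2.4 = 17.22 → no gain ✓.
5 of the 6 constraints hold; not an equilibrium.

5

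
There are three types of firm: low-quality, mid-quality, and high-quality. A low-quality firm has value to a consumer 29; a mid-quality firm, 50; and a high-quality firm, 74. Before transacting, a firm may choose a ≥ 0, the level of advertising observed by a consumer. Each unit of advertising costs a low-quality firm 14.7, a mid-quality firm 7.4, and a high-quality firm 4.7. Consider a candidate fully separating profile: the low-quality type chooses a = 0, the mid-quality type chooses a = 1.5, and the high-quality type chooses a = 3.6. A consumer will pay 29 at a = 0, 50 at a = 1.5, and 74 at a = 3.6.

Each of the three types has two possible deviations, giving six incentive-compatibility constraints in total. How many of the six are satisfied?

5

Mid-quality (own payoff 50 − 7.4×1.5 = 38.9): to a=0 gives 29 → no gain ✓; to a=3.6 gives 74 − 7.4×3.6 = 47.36 → profitable ✗.
Low-quality (own payoff 29): to a=1.5 gives 50 − 14.7×1.5 = 27.95 → no gain ✓; to a=3.6 gives 74 − 14.7×3.6 = 21.08 → no gain ✓.
High-quality (own payoff 74 − 4.7×3.6 = 57.08): to a=0 gives 29 → no gain ✓; to a=1.5 gives 50 − 4.7×1.5 = 42.95 → no gain ✓.
5 of the 6 constraints hold; not an equilibrium.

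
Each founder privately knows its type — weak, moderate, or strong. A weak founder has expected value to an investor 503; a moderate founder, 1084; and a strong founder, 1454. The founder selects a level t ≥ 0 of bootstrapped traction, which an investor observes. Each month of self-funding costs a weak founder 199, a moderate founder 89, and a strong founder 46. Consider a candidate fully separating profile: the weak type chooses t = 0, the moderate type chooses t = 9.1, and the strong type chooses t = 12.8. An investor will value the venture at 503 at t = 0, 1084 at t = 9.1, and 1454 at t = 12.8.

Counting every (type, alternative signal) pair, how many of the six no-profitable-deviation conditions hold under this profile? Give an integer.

4

Weak (own payoff 503): to t=9.1 gives 1084 − 199×9.1 = -726.9 → no gain ✓; to t=12.8 gives 1454 − 199×12.8 = -1093.2 → no gain ✓.
Moderate (own payoff 1084 − 89×9.1 = 274.1): to t=0 gives 503 → profitable ✗; to t=12.8 gives 1454 − 89×12.8 = 314.8 → profitable ✗.
Strong (own payoff 1454 − 46×12.8 = 865.2): to t=0 gives 503 → no gain ✓; to t=9.1 gives 1084 − 46×9.1 = 665.4 → no gain ✓.
4 of the 6 constraints hold; not an equilibrium.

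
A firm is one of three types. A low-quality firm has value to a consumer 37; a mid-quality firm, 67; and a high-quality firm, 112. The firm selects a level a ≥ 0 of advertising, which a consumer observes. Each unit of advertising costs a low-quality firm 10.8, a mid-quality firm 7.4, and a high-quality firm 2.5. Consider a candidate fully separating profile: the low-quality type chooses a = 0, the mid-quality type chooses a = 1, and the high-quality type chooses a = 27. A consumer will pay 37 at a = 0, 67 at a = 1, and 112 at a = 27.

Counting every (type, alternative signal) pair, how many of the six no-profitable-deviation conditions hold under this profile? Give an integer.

4

Low-quality (own payoff 37): to a=1 gives 67 − 10.8×1 = 56.2 → profitable ✗; to a=27 gives 112 − 10.8×27 = -179.6 → no gain ✓.
High-quality (own payoff 112 − 2.5×27 = 44.5): to a=0 gives 37 → no gain ✓; to a=1 gives 67 − 2.5×1 = 64.5 → profitable ✗.
Mid-quality (own payoff 67 − 7.4×1 = 59.6): to a=0 gives 37 → no gain ✓; to a=27 gives 112 − 7.4×27 = -87.8 → no gain ✓.
4 of the 6 constraints hold; not an equilibrium.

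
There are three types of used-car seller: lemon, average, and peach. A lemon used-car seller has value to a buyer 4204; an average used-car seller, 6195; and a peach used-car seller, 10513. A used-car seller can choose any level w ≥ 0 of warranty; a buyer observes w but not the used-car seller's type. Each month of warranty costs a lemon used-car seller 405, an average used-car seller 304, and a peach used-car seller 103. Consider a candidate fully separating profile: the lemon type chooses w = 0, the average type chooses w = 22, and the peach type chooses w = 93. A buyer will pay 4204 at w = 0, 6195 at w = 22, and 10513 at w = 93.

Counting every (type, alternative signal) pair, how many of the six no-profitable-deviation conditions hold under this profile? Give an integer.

Average (own payoff 6195 − 304×22 = -493): to w=0 gives 4204 → profitable ✗; to w=93 gives 10513 − 304×93 = -17759 → no gain ✓.
Lemon (own payoff 4204): to w=22 gives 6195 − 405×22 = -2715 → no gain ✓; to w=93 gives 10513 − 405×93 = -27152 → no gain ✓.
Peach (own payoff 10513 − 103×93 = 934): to w=0 gives 4204 → profitable ✗; to w=22 gives 6195 − 103×22 = 3929 → profitable ✗.
3 of the 6 constraints hold; not an equilibrium.

3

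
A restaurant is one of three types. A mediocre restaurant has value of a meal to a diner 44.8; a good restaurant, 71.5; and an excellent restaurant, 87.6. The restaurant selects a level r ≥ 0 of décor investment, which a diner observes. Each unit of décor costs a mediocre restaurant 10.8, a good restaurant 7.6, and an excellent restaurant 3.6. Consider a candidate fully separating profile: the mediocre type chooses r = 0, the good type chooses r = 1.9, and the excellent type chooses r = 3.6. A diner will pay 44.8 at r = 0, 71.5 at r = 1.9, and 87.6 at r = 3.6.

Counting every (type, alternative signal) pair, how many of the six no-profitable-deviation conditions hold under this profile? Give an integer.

3

Good (own payoff 71.5 − 7.6×1.9 = 57.06): to r=0 gives 44.8 → no gain ✓; to r=3.6 gives 87.6 − 7.6×3.6 = 60.24 → profitable ✗.
Excellent (own payoff 87.6 − 3.6×3.6 = 74.64): to r=0 gives 44.8 → no gain ✓; to r=1.9 gives 71.5 − 3.6×1.9 = 64.66 → no gain ✓.
Mediocre (own payoff 44.8): to r=1.9 gives 71.5 − 10.8×1.9 = 50.98 → profitable ✗; to r=3.6 gives 87.6 − 10.8×3.6 = 48.72 → profitable ✗.
3 of the 6 constraints hold; not an equilibrium.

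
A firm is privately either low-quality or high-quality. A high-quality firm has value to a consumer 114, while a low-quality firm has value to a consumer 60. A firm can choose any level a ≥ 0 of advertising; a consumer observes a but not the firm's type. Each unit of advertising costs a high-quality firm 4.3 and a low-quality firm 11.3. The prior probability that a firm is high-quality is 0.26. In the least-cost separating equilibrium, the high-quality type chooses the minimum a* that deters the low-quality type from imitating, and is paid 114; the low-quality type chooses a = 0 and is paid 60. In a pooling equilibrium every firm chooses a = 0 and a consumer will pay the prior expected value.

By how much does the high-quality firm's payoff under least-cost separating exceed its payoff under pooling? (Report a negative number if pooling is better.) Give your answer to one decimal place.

19.4

Least-cost separating signal: a* solves 60 = 114 − 11.3·a*, so a* = (114 − 60)/11.3 ≈ 4.7788.
High-quality type's separating payoff: 114 − 4.3 × a* = 114 − 4.3 × (114 − 60)/11.3 = 114 − 232.2/11.3 ≈ 93.451.
Pooling payoff: 0.26 × 114 + 0.74 × 60 = 74.04.
Difference: 93.451 − 74.04 = 19.411, i.e. 19.4 to one decimal place.
The high-quality type prefers to separate.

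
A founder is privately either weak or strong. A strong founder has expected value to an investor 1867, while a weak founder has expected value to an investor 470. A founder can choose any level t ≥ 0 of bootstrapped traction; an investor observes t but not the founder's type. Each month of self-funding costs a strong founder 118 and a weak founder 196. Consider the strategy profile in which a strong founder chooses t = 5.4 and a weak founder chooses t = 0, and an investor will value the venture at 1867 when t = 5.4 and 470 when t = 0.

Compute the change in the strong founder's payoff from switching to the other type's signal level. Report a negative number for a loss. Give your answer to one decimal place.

Playing t = 5.4 the strong founder receives 1867 − 118 × 5.4 = 1229.8.
Deviating to t = 0 yields 470 instead.
Gain from deviating: 470 − 1229.8 = -759.8.
The gain is negative, so the strong type's incentive-compatibility constraint is satisfied.

-759.8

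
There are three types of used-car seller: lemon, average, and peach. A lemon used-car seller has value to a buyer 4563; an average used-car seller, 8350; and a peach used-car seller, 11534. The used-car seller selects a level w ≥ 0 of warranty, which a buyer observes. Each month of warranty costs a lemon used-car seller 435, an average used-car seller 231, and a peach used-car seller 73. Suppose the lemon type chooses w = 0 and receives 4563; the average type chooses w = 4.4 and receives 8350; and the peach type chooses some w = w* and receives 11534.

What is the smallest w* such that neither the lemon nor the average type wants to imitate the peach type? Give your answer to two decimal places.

18.18

Average type (on-path payoff 8350 − 231×4.4 = 7333.6) won't mimic when 7333.6 ≥ 11534 − 231·w*, i.e. w* ≥ 18.18.
Lemon type (on-path payoff 4563) won't mimic when 4563 ≥ 11534 − 435·w*, i.e. w* ≥ 16.03.
Both must hold, so w* = max(16.03, 18.18) = 18.18. The average type's constraint binds.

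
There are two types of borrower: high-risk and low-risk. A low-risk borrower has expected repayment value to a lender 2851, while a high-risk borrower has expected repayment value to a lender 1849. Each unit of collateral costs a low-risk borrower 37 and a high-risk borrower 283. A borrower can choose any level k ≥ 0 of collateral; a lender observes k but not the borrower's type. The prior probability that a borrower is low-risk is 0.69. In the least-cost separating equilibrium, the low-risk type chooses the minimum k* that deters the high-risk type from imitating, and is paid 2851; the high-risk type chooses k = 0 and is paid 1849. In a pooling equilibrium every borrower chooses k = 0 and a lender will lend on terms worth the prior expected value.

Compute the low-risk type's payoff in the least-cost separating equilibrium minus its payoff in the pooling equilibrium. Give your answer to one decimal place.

179.6

Least-cost separating signal: k* solves 1849 = 2851 − 283·k*, so k* = (2851 − 1849)/283 ≈ 3.5406.
Low-risk type's separating payoff: 2851 − 37 × k* = 2851 − 37 × (2851 − 1849)/283 = 2851 − 37074/283 ≈ 2719.996.
Pooling payoff: 0.69 × 2851 + 0.31 × 1849 = 2540.38.
Difference: 2719.996 − 2540.38 = 179.616, i.e. 179.6 to one decimal place.
The low-risk type prefers to separate.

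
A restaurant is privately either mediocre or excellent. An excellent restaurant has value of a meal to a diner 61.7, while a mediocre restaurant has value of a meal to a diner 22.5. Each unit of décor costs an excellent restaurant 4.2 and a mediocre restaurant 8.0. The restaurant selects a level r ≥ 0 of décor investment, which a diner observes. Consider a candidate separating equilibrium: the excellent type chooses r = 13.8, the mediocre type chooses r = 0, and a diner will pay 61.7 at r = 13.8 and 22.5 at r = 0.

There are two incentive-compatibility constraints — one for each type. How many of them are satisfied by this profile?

Excellent type: signal → 61.7 − 4.2 × 13.8 = 3.74; deviate to 0 → 22.5. IC fails (3.74 < 22.5).
Mediocre type: stay at 0 → 22.5; mimic → 61.7 − 8.0 × 13.8 = -48.7. IC holds (22.5 ≥ -48.7).
1 of 2 constraints hold, so this profile is not an equilibrium.

1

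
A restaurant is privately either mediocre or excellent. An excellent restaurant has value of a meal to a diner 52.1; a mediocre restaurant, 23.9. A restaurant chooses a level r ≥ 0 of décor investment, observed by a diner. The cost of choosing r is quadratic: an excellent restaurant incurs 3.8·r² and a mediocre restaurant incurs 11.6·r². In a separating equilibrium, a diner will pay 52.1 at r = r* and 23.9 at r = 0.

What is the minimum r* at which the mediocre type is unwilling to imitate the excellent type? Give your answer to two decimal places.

The mediocre type at r = 0 receives 23.9; imitating at r* yields 52.1 − 11.6·r*².
Indifference: 23.9 = 52.1 − 11.6·r*², so r*² = (52.1 − 23.9) / 11.6 ≈ 2.4310.
r* = √2.4310 ≈ 1.56.

1.56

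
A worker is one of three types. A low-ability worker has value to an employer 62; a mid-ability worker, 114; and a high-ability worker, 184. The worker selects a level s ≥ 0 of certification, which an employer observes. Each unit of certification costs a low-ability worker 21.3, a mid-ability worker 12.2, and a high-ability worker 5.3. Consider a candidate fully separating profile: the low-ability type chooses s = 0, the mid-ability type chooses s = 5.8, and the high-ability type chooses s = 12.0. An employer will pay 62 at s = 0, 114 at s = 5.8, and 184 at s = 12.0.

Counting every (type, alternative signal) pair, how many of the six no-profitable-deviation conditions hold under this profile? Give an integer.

Low-ability (own payoff 62): to s=5.8 gives 114 − 21.3×5.8 = -9.54 → no gain ✓; to s=12.0 gives 184 − 21.3×12.0 = -71.6 → no gain ✓.
Mid-ability (own payoff 114 − 12.2×5.8 = 43.24): to s=0 gives 62 → profitable ✗; to s=12.0 gives 184 − 12.2×12.0 = 37.6 → no gain ✓.
High-ability (own payoff 184 − 5.3×12.0 = 120.4): to s=0 gives 62 → no gain ✓; to s=5.8 gives 114 − 5.3×5.8 = 83.26 → no gain ✓.
5 of the 6 constraints hold; not an equilibrium.

5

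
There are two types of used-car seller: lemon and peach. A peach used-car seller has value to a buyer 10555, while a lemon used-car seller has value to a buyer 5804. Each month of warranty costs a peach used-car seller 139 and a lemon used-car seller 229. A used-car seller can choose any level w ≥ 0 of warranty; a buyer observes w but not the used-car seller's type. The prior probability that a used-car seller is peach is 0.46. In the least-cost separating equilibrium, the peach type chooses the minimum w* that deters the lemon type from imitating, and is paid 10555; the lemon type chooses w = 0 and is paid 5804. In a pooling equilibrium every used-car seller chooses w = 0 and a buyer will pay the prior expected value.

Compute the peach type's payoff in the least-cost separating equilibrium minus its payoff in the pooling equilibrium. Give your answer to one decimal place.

-318.3

Least-cost separating signal: w* solves 5804 = 10555 − 229·w*, so w* = (10555 − 5804)/229 ≈ 20.7467.
Peach type's separating payoff: 10555 − 139 × w* = 10555 − 139 × (10555 − 5804)/229 = 10555 − 660389/229 ≈ 7671.205.
Pooling payoff: 0.46 × 10555 + 0.54 × 5804 = 7989.46.
Difference: 7671.205 − 7989.46 = -318.255, i.e. -318.3 to one decimal place.
The peach type would prefer the pooling outcome.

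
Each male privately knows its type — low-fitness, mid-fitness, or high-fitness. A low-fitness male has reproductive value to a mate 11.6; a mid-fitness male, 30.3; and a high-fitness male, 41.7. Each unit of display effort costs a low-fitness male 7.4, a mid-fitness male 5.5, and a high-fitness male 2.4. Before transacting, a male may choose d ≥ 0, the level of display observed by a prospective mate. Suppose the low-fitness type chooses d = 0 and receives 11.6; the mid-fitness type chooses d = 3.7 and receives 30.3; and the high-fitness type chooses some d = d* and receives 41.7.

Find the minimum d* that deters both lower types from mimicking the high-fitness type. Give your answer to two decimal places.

Mid-fitness type (on-path payoff 30.3 − 5.5×3.7 = 9.95) won't mimic when 9.95 ≥ 41.7 − 5.5·d*, i.e. d* ≥ 5.77.
Low-fitness type (on-path payoff 11.6) won't mimic when 11.6 ≥ 41.7 − 7.4·d*, i.e. d* ≥ 4.07.
Both must hold, so d* = max(4.07, 5.77) = 5.77. The mid-fitness type's constraint binds.

5.77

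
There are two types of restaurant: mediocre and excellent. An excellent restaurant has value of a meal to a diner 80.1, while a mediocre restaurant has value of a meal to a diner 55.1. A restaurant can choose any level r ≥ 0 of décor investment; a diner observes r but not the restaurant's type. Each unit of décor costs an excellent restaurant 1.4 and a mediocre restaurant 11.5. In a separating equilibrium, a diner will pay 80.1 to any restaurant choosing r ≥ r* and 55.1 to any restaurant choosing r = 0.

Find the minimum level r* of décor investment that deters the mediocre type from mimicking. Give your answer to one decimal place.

A mediocre restaurant choosing r = 0 receives 55.1.
Imitating at r* instead would pay 80.1 at cost 11.5·r*, netting 80.1 − 11.5·r*.
Indifference: 55.1 = 80.1 − 11.5·r*, so r* = (80.1 − 55.1) / 11.5 ≈ 2.2.
At r* the mediocre type's incentive constraint just binds; the excellent type strictly prefers r* since its per-unit cost is lower.

2.2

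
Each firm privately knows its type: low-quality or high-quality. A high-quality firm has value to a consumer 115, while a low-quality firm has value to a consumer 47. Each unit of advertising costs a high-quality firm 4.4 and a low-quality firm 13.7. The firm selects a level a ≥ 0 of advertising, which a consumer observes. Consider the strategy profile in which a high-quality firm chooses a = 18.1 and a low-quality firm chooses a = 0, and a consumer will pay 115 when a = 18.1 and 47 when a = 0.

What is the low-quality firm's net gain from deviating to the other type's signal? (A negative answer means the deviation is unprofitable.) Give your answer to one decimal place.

Playing a = 0 the low-quality firm receives 47.
Deviating to a = 18.1 brings payment 115 at cost 13.7 × 18.1 = 247.97, netting -132.97.
Gain from deviating: -132.97 − 47 = -179.97, i.e. -180.0 to one decimal place.
The gain is negative, so the low-quality type's incentive-compatibility constraint is satisfied.

-180.0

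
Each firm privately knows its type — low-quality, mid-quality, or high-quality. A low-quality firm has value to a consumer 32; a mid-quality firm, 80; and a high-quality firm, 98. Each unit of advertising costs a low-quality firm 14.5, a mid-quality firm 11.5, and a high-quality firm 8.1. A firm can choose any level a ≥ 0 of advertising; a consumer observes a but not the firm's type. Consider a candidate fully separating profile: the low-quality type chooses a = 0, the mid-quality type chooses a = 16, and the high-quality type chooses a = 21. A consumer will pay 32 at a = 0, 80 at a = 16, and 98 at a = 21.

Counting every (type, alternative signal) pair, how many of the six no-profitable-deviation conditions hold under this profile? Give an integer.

3

Mid-quality (own payoff 80 − 11.5×16 = -104): to a=0 gives 32 → profitable ✗; to a=21 gives 98 − 11.5×21 = -143.5 → no gain ✓.
High-quality (own payoff 98 − 8.1×21 = -72.1): to a=0 gives 32 → profitable ✗; to a=16 gives 80 − 8.1×16 = -49.6 → profitable ✗.
Low-quality (own payoff 32): to a=16 gives 80 − 14.5×16 = -152 → no gain ✓; to a=21 gives 98 − 14.5×21 = -206.5 → no gain ✓.
3 of the 6 constraints hold; not an equilibrium.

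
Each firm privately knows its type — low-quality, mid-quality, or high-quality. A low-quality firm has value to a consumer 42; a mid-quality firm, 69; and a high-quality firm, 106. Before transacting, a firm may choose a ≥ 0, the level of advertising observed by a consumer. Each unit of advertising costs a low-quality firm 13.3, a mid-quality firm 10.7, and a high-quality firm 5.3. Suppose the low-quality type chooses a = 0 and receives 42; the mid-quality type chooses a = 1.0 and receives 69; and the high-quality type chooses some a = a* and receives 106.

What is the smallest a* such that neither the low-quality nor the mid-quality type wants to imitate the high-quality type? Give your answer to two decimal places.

4.81

Low-quality type (on-path payoff 42) won't mimic when 42 ≥ 106 − 13.3·a*, i.e. a* ≥ 4.81.
Mid-quality type (on-path payoff 69 − 10.7×1.0 = 58.3) won't mimic when 58.3 ≥ 106 − 10.7·a*, i.e. a* ≥ 4.46.
Both must hold, so a* = max(4.81, 4.46) = 4.81. The low-quality type's constraint binds.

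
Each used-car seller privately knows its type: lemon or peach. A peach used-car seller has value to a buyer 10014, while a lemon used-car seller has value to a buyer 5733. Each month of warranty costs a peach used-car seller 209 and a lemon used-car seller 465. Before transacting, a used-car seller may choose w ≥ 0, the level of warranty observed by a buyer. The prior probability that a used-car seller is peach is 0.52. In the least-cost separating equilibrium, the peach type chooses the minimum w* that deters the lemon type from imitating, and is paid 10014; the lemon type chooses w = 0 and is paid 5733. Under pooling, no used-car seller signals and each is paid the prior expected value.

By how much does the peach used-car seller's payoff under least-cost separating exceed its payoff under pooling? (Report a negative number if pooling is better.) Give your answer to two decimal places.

Least-cost separating signal: w* solves 5733 = 10014 − 465·w*, so w* = (10014 − 5733)/465 ≈ 9.2065.
Peach type's separating payoff: 10014 − 209 × w* = 10014 − 209 × (10014 − 5733)/465 = 10014 − 894729/465 ≈ 8089.8516.
Pooling payoff: 0.52 × 10014 + 0.48 × 5733 = 7959.12.
Difference: 8089.8516 − 7959.12 = 130.7316, i.e. 130.73 to two decimal places.
The peach type prefers to separate.

130.73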